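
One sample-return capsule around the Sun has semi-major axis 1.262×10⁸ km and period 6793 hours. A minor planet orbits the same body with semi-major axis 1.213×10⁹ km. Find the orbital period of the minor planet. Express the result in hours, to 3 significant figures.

T₂ ≈ 2.02×10⁵ hours

Kepler's third law: T² ∝ a³, so T₂ = T₁ (a₂/a₁)^(3/2).
a₂/a₁ = 9.612, (a₂/a₁)^(3/2) = 29.80.
T₂ = 6793 × 29.80 = 2.024×10⁵ hours.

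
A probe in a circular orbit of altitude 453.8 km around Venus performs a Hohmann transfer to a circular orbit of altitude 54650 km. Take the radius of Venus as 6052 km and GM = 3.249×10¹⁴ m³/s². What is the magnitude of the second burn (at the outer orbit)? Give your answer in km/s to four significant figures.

r₁ = 6052 + 453.8 = 6505.8 km = 6.5058×10⁶ m.
r₂ = 6052 + 54650 = 60702 km = 6.0702×10⁷ m.
Transfer ellipse a_t = (r₁ + r₂)/2 = 3.360×10⁷ m.
At r₁: circular v_c1 = √(μ/r₁) = 7067 m/s; transfer-periapsis v_p = √[μ(2/r₁ − 1/a_t)] = 9498 m/s.
At r₂: circular v_c2 = √(μ/r₂) = 2314 m/s; transfer-apoapsis v_a = √[μ(2/r₂ − 1/a_t)] = 1018 m/s.
Δv₂ = v_c2 − v_a = 1296 m/s.
= 1.296 km/s.

Δv ≈ 1.296 km/s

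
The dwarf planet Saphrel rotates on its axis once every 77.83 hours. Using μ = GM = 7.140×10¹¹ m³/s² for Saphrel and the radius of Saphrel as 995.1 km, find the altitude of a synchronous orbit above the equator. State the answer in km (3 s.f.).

T = 77.83 hours = 2.802×10⁵ s.
A synchronous orbit has period T, so by Kepler's third law a = (μT²/4π²)^(1/3).
μT²/4π² = 7.140×10¹¹ × (2.802×10⁵)² / 39.48 = 1.420×10²¹ m³.
a = 1.124×10⁷ m = 11239 km.
Altitude h = a − R = 11239 − 995.1 = 10244 km.

h_sync ≈ 10200 km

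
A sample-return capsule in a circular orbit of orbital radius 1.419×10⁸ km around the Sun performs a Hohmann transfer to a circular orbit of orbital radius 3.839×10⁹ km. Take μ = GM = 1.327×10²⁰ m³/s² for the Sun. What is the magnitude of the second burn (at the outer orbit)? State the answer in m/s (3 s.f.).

r₁ = 1.419×10⁸ km = 1.419×10¹¹ m.
r₂ = 3.839×10⁹ km = 3.839×10¹² m.
Transfer ellipse a_t = (r₁ + r₂)/2 = 1.990×10¹² m.
At r₁: circular v_c1 = √(μ/r₁) = 30580 m/s; transfer-perihelion v_p = √[μ(2/r₁ − 1/a_t)] = 42470 m/s.
At r₂: circular v_c2 = √(μ/r₂) = 5879 m/s; transfer-aphelion v_a = √[μ(2/r₂ − 1/a_t)] = 1570 m/s.
Δv₂ = v_c2 − v_a = 4310 m/s.

Δv ≈ 4310 m/s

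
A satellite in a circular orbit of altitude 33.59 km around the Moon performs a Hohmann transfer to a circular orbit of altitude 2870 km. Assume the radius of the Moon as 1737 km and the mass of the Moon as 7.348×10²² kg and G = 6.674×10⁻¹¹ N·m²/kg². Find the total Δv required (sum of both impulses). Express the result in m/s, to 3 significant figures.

Δv_total ≈ 599 m/s

μ = GM = 6.674×10⁻¹¹ × 7.348×10²² = 4.904×10¹² m³/s².
r₁ = 1737 + 33.59 = 1770.6 km = 1.7706×10⁶ m.
r₂ = 1737 + 2870 = 4607.0 km = 4.6070×10⁶ m.
Transfer ellipse a_t = (r₁ + r₂)/2 = 3.189×10⁶ m.
At r₁: circular v_c1 = √(μ/r₁) = 1664 m/s; transfer-perilune v_p = √[μ(2/r₁ − 1/a_t)] = 2000 m/s.
Δv₁ = v_p − v_c1 = 336.1 m/s.
At r₂: circular v_c2 = √(μ/r₂) = 1032 m/s; transfer-apolune v_a = √[μ(2/r₂ − 1/a_t)] = 768.8 m/s.
Δv₂ = v_c2 − v_a = 262.9 m/s.
Total Δv = Δv₁ + Δv₂ = 599.1 m/s.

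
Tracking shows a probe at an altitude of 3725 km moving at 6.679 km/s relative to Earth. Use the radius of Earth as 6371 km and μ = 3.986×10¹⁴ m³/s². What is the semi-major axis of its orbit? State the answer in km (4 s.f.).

r = 6371 + 3725 = 10096 km = 1.010×10⁷ m.
Vis-viva rearranged: 1/a = 2/r − v²/μ = 1.981×10⁻⁷ − 1.119×10⁻⁷ = 8.618×10⁻⁸ m⁻¹.
a = 1.160×10⁷ m = 11603 km.

a ≈ 11600 km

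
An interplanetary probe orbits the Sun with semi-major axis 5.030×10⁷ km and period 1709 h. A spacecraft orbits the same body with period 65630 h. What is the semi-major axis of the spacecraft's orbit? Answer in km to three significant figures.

Kepler's third law: a³ ∝ T², so a₂ = a₁ (T₂/T₁)^(2/3).
T₂/T₁ = 38.40, (T₂/T₁)^(2/3) = 11.38.
a₂ = 5.030×10⁷ × 11.38 = 5.725×10⁸ km.

a₂ ≈ 5.73×10⁸ km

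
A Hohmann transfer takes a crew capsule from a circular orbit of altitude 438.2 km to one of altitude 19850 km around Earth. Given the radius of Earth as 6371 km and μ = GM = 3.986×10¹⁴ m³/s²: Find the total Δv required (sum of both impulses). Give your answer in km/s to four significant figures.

r₁ = 6371 + 438.2 = 6809.2 km = 6.8092×10⁶ m.
r₂ = 6371 + 19850 = 26221 km = 2.6221×10⁷ m.
Transfer ellipse a_t = (r₁ + r₂)/2 = 1.652×10⁷ m.
At r₁: circular v_c1 = √(μ/r₁) = 7651 m/s; transfer-perigee v_p = √[μ(2/r₁ − 1/a_t)] = 9641 m/s.
Δv₁ = v_p − v_c1 = 1990 m/s.
At r₂: circular v_c2 = √(μ/r₂) = 3899 m/s; transfer-apogee v_a = √[μ(2/r₂ − 1/a_t)] = 2504 m/s.
Δv₂ = v_c2 − v_a = 1395 m/s.
Total Δv = Δv₁ + Δv₂ = 3385 m/s = 3.385 km/s.

Δv_total ≈ 3.385 km/s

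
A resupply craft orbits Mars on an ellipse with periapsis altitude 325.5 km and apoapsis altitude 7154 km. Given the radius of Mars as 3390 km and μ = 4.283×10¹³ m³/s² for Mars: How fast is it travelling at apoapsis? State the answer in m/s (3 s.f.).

r_p = 3390 + 325.5 = 3715.5 km = 3.7155×10⁶ m.
r_a = 3390 + 7154 = 10544 km = 1.0544×10⁷ m.
Semi-major axis a = (r_p + r_a)/2 = 7129.8 km = 7.130×10⁶ m.
Vis-viva: v² = μ(2/r − 1/a) = 4.283×10¹³ × (1.897×10⁻⁷ − 1.403×10⁻⁷) = 2.117×10⁶ m²/s².
v = 1455 m/s.

v ≈ 1450 m/s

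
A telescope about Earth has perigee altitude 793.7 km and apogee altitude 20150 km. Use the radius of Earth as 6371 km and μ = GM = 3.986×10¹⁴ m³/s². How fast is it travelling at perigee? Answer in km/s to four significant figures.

r_p = 6371 + 793.7 = 7164.7 km = 7.1647×10⁶ m.
r_a = 6371 + 20150 = 26521 km = 2.6521×10⁷ m.
Semi-major axis a = (r_p + r_a)/2 = 16843 km = 1.684×10⁷ m.
Vis-viva: v² = μ(2/r − 1/a) = 3.986×10¹⁴ × (2.791×10⁻⁷ − 5.937×10⁻⁸) = 8.760×10⁷ m²/s².
v = 9360 m/s = 9.360 km/s.

v ≈ 9.360 km/s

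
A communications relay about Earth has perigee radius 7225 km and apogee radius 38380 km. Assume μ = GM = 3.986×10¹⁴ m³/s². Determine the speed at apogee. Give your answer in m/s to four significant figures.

Semi-major axis a = (r_p + r_a)/2 = 22802 km = 2.280×10⁷ m.
Vis-viva: v² = μ(2/r − 1/a) = 3.986×10¹⁴ × (5.211×10⁻⁸ − 4.385×10⁻⁸) = 3.291×10⁶ m²/s².
v = 1814 m/s.

v ≈ 1814 m/s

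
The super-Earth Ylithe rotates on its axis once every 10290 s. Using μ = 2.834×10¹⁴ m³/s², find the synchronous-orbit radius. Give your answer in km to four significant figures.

r_sync ≈ 9126 km

A synchronous orbit has period T, so by Kepler's third law a = (μT²/4π²)^(1/3).
μT²/4π² = 2.834×10¹⁴ × (1.029×10⁴)² / 39.48 = 7.601×10²⁰ m³.
a = 9.126×10⁶ m = 9126.2 km.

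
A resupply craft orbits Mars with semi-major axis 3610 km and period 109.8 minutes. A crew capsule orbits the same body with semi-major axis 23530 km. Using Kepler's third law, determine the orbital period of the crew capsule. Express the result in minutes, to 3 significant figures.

T₂ ≈ 1830 minutes

Kepler's third law: T² ∝ a³, so T₂ = T₁ (a₂/a₁)^(3/2).
a₂/a₁ = 6.518, (a₂/a₁)^(3/2) = 16.64.
T₂ = 109.8 × 16.64 = 1827 minutes.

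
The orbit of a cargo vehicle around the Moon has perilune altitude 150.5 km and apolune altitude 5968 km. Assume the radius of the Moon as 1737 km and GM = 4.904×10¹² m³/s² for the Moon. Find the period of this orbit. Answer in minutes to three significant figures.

r_p = 1737 + 150.5 = 1887.5 km = 1.8875×10⁶ m.
r_a = 1737 + 5968 = 7705.0 km = 7.7050×10⁶ m.
Semi-major axis a = (r_p + r_a)/2 = (1887.5 + 7705.0)/2 = 4796.2 km = 4.796×10⁶ m.
By Kepler's third law T = 2π√(a³/μ) = 2π × 4.743×10³ = 2.980×10⁴ s.
= 496.7 minutes.

T ≈ 497 minutes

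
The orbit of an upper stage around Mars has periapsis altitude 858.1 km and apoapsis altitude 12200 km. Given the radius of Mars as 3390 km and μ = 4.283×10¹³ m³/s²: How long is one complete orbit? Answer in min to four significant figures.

T ≈ 499.9 min

r_p = 3390 + 858.1 = 4248.1 km = 4.2481×10⁶ m.
r_a = 3390 + 12200 = 15590 km = 1.5590×10⁷ m.
Semi-major axis a = (r_p + r_a)/2 = (4248.1 + 15590)/2 = 9919.0 km = 9.919×10⁶ m.
By Kepler's third law T = 2π√(a³/μ) = 2π × 4.773×10³ = 2.999×10⁴ s.
= 499.9 min.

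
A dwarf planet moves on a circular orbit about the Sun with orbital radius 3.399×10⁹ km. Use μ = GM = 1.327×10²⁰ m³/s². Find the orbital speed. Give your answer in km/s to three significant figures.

v ≈ 6.25 km/s

r = 3.399×10⁹ km = 3.399×10¹² m.
For a circular orbit v = √(μ/r) = √(1.327×10²⁰ / 3.399×10¹²) = √(3.904×10⁷) = 6248 m/s.
That is 6.248 km/s.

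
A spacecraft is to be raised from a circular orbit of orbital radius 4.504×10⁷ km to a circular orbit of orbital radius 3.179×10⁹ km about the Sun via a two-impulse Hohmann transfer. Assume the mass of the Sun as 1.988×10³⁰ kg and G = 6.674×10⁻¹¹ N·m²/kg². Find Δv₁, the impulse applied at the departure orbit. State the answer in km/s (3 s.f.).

Δv ≈ 21.9 km/s

μ = GM = 6.674×10⁻¹¹ × 1.988×10³⁰ = 1.327×10²⁰ m³/s².
r₁ = 4.504×10⁷ km = 4.504×10¹⁰ m.
r₂ = 3.179×10⁹ km = 3.179×10¹² m.
Transfer ellipse a_t = (r₁ + r₂)/2 = 1.612×10¹² m.
At r₁: circular v_c1 = √(μ/r₁) = 54280 m/s; transfer-perihelion v_p = √[μ(2/r₁ − 1/a_t)] = 76220 m/s.
Δv₁ = v_p − v_c1 = 21940 m/s.
= 21.94 km/s.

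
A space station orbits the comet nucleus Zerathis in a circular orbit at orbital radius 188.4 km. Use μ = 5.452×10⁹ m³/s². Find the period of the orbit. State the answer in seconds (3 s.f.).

r = 188.4 km = 1.884×10⁵ m.
Kepler's third law: T = 2π√(r³/μ) = 2π√((1.884×10⁵)³ / 5.452×10⁹).
r³/μ = 1.227×10⁶ s², so T = 2π × 1.107×10³ = 6.959×10³ s.

T ≈ 6960 seconds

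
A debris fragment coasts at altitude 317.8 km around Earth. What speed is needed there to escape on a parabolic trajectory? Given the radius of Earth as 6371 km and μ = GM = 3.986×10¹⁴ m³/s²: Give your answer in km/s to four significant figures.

v_esc ≈ 10.92 km/s

r = 6371 + 317.8 = 6688.8 km = 6.6888×10⁶ m.
Escape speed v_esc = √(2μ/r) = √(2 × 3.986×10¹⁴ / 6.689×10⁶) = √(1.192×10⁸) = 10920 m/s.
= 10.92 km/s.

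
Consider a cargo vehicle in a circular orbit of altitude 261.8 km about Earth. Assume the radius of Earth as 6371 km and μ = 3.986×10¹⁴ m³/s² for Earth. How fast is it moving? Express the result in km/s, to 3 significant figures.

r = 6371 + 261.8 = 6632.8 km = 6.6328×10⁶ m.
For a circular orbit v = √(μ/r) = √(3.986×10¹⁴ / 6.633×10⁶) = √(6.010×10⁷) = 7752 m/s.
That is 7.752 km/s.

v ≈ 7.75 km/s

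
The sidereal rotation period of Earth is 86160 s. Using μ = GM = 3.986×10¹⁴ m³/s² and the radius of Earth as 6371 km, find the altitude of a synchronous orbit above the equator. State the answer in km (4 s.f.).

h_sync ≈ 35790 km

A synchronous orbit has period T, so by Kepler's third law a = (μT²/4π²)^(1/3).
μT²/4π² = 3.986×10¹⁴ × (8.616×10⁴)² / 39.48 = 7.495×10²² m³.
a = 4.216×10⁷ m = 42163 km.
Altitude h = a − R = 42163 − 6371 = 35792 km.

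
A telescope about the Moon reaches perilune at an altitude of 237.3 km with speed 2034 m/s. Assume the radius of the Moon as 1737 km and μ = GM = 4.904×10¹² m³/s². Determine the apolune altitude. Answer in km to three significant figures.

r_p = 1737 + 237.3 = 1974.3 km = 1.974×10⁶ m.
Specific energy ε = v²/2 − μ/r = -4.153×10⁵ J/kg, so a = −μ/(2ε) = 5.904×10⁶ m.
The apsides satisfy r_p + r_a = 2a, so the apolune radius is 2a − r_p = 9.833×10⁶ m = 9832.9 km.
Apolune altitude = 9832.9 − 1737 = 8095.9 km.

apolune altitude ≈ 8100 km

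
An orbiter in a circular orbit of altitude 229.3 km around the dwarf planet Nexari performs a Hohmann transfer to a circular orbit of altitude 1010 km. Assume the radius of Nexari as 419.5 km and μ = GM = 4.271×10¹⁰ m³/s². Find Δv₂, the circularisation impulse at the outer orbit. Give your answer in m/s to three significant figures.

Δv ≈ 36.3 m/s

r₁ = 419.5 + 229.3 = 648.80 km = 6.4880×10⁵ m.
r₂ = 419.5 + 1010 = 1429.5 km = 1.4295×10⁶ m.
Transfer ellipse a_t = (r₁ + r₂)/2 = 1.039×10⁶ m.
At r₁: circular v_c1 = √(μ/r₁) = 256.6 m/s; transfer-periapsis v_p = √[μ(2/r₁ − 1/a_t)] = 300.9 m/s.
At r₂: circular v_c2 = √(μ/r₂) = 172.9 m/s; transfer-apoapsis v_a = √[μ(2/r₂ − 1/a_t)] = 136.6 m/s.
Δv₂ = v_c2 − v_a = 36.27 m/s.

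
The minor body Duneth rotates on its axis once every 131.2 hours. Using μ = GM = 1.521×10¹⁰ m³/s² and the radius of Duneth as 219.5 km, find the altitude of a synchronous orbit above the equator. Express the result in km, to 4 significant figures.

T = 131.2 hours = 4.723×10⁵ s.
A synchronous orbit has period T, so by Kepler's third law a = (μT²/4π²)^(1/3).
μT²/4π² = 1.521×10¹⁰ × (4.723×10⁵)² / 39.48 = 8.595×10¹⁹ m³.
a = 4.413×10⁶ m = 4413.1 km.
Altitude h = a − R = 4413.1 − 219.5 = 4193.6 km.

h_sync ≈ 4194 km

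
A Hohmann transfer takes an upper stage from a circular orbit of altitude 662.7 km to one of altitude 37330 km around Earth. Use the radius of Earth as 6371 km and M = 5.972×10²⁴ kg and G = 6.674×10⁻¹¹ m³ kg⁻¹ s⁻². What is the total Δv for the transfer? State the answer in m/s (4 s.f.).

μ = GM = 6.674×10⁻¹¹ × 5.972×10²⁴ = 3.986×10¹⁴ m³/s².
r₁ = 6371 + 662.7 = 7033.7 km = 7.0337×10⁶ m.
r₂ = 6371 + 37330 = 43701 km = 4.3701×10⁷ m.
Transfer ellipse a_t = (r₁ + r₂)/2 = 2.537×10⁷ m.
At r₁: circular v_c1 = √(μ/r₁) = 7528 m/s; transfer-perigee v_p = √[μ(2/r₁ − 1/a_t)] = 9880 m/s.
Δv₁ = v_p − v_c1 = 2353 m/s.
At r₂: circular v_c2 = √(μ/r₂) = 3020 m/s; transfer-apogee v_a = √[μ(2/r₂ − 1/a_t)] = 1590 m/s.
Δv₂ = v_c2 − v_a = 1430 m/s.
Total Δv = Δv₁ + Δv₂ = 3782 m/s.

Δv_total ≈ 3782 m/s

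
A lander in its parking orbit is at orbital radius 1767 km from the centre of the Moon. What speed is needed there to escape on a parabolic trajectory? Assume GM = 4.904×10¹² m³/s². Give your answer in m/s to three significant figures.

v_esc ≈ 2360 m/s

r = 1767 km = 1.767×10⁶ m.
Escape speed v_esc = √(2μ/r) = √(2 × 4.904×10¹² / 1.767×10⁶) = √(5.551×10⁶) = 2356 m/s.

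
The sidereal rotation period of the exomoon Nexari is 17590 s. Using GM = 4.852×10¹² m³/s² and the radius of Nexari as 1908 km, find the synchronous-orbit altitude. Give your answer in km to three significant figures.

A synchronous orbit has period T, so by Kepler's third law a = (μT²/4π²)^(1/3).
μT²/4π² = 4.852×10¹² × (1.759×10⁴)² / 39.48 = 3.803×10¹⁹ m³.
a = 3.363×10⁶ m = 3362.8 km.
Altitude h = a − R = 3362.8 − 1908 = 1454.8 km.

h_sync ≈ 1450 km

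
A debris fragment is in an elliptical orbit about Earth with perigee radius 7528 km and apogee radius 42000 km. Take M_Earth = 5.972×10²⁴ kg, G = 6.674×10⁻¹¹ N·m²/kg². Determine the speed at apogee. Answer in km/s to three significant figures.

v ≈ 1.70 km/s

μ = GM = 6.674×10⁻¹¹ × 5.972×10²⁴ = 3.986×10¹⁴ m³/s².
Semi-major axis a = (r_p + r_a)/2 = 24764 km = 2.476×10⁷ m.
Vis-viva: v² = μ(2/r − 1/a) = 3.986×10¹⁴ × (4.762×10⁻⁸ − 4.038×10⁻⁸) = 2.885×10⁶ m²/s².
v = 1698 m/s = 1.698 km/s.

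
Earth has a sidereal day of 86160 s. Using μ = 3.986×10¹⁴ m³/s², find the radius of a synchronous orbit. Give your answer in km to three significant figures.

A synchronous orbit has period T, so by Kepler's third law a = (μT²/4π²)^(1/3).
μT²/4π² = 3.986×10¹⁴ × (8.616×10⁴)² / 39.48 = 7.495×10²² m³.
a = 4.216×10⁷ m = 42163 km.

r_sync ≈ 42200 km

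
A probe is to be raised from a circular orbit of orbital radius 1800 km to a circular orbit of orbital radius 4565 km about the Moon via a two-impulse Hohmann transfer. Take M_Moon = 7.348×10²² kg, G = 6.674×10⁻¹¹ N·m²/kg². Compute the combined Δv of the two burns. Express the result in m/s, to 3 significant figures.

Δv_total ≈ 583 m/s

μ = GM = 6.674×10⁻¹¹ × 7.348×10²² = 4.904×10¹² m³/s².
r₁ = 1800 km = 1.800×10⁶ m.
r₂ = 4565 km = 4.565×10⁶ m.
Transfer ellipse a_t = (r₁ + r₂)/2 = 3.182×10⁶ m.
At r₁: circular v_c1 = √(μ/r₁) = 1651 m/s; transfer-perilune v_p = √[μ(2/r₁ − 1/a_t)] = 1977 m/s.
Δv₁ = v_p − v_c1 = 326.3 m/s.
At r₂: circular v_c2 = √(μ/r₂) = 1036 m/s; transfer-apolune v_a = √[μ(2/r₂ − 1/a_t)] = 779.5 m/s.
Δv₂ = v_c2 − v_a = 257.0 m/s.
Total Δv = Δv₁ + Δv₂ = 583.3 m/s.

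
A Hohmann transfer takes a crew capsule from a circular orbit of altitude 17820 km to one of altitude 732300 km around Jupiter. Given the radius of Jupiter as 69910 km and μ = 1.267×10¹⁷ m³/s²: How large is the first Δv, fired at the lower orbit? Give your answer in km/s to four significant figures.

Δv ≈ 13.02 km/s

r₁ = 69910 + 17820 = 87730 km = 8.7730×10⁷ m.
r₂ = 69910 + 732300 = 802210 km = 8.0221×10⁸ m.
Transfer ellipse a_t = (r₁ + r₂)/2 = 4.450×10⁸ m.
At r₁: circular v_c1 = √(μ/r₁) = 38000 m/s; transfer-perijove v_p = √[μ(2/r₁ − 1/a_t)] = 51030 m/s.
Δv₁ = v_p − v_c1 = 13020 m/s.
= 13.02 km/s.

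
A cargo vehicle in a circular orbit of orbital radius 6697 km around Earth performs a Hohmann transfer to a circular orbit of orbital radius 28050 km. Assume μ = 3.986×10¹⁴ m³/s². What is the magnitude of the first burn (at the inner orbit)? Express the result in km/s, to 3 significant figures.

r₁ = 6697 km = 6.697×10⁶ m.
r₂ = 28050 km = 2.805×10⁷ m.
Transfer ellipse a_t = (r₁ + r₂)/2 = 1.737×10⁷ m.
At r₁: circular v_c1 = √(μ/r₁) = 7715 m/s; transfer-perigee v_p = √[μ(2/r₁ − 1/a_t)] = 9803 m/s.
Δv₁ = v_p − v_c1 = 2088 m/s.
= 2.088 km/s.

Δv ≈ 2.09 km/s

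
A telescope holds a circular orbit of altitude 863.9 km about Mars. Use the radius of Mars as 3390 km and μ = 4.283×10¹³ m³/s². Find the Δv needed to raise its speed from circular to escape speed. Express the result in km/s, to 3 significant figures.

Δv ≈ 1.31 km/s

r = 3390 + 863.9 = 4253.9 km = 4.2539×10⁶ m.
Circular speed v_c = √(μ/r) = 3173 m/s.
Escape speed v_esc = √(2μ/r) = √2 × v_c = 4487 m/s.
Δv = v_esc − v_c = 1314 m/s = 1.314 km/s.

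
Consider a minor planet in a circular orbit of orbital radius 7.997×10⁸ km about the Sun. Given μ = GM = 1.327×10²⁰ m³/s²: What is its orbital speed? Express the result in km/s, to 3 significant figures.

r = 7.997×10⁸ km = 7.997×10¹¹ m.
For a circular orbit v = √(μ/r) = √(1.327×10²⁰ / 7.997×10¹¹) = √(1.659×10⁸) = 12880 m/s.
That is 12.88 km/s.

v ≈ 12.9 km/s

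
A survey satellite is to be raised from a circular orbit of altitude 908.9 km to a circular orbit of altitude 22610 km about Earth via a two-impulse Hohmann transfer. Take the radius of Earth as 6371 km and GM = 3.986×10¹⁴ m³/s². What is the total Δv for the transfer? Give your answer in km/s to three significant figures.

Δv_total ≈ 3.31 km/s

r₁ = 6371 + 908.9 = 7279.9 km = 7.2799×10⁶ m.
r₂ = 6371 + 22610 = 28981 km = 2.8981×10⁷ m.
Transfer ellipse a_t = (r₁ + r₂)/2 = 1.813×10⁷ m.
At r₁: circular v_c1 = √(μ/r₁) = 7400 m/s; transfer-perigee v_p = √[μ(2/r₁ − 1/a_t)] = 9355 m/s.
Δv₁ = v_p − v_c1 = 1956 m/s.
At r₂: circular v_c2 = √(μ/r₂) = 3709 m/s; transfer-apogee v_a = √[μ(2/r₂ − 1/a_t)] = 2350 m/s.
Δv₂ = v_c2 − v_a = 1359 m/s.
Total Δv = Δv₁ + Δv₂ = 3314 m/s = 3.314 km/s.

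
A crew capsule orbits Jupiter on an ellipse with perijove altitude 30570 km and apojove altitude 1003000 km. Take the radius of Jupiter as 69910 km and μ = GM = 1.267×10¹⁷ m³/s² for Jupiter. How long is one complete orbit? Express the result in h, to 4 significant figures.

r_p = 69910 + 30570 = 100480 km = 1.0048×10⁸ m.
r_a = 69910 + 1003000 = 1072900 km = 1.0729×10⁹ m.
Semi-major axis a = (r_p + r_a)/2 = (1.0048×10⁵ + 1.0729×10⁶)/2 = 5.8670×10⁵ km = 5.867×10⁸ m.
By Kepler's third law T = 2π√(a³/μ) = 2π × 3.992×10⁴ = 2.508×10⁵ s.
= 69.68 h.

T ≈ 69.68 h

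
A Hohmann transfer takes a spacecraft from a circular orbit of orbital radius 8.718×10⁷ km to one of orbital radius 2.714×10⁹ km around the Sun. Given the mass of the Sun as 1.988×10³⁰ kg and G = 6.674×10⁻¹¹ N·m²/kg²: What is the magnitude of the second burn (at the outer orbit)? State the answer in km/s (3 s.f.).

Δv ≈ 5.25 km/s

μ = GM = 6.674×10⁻¹¹ × 1.988×10³⁰ = 1.327×10²⁰ m³/s².
r₁ = 8.718×10⁷ km = 8.718×10¹⁰ m.
r₂ = 2.714×10⁹ km = 2.714×10¹² m.
Transfer ellipse a_t = (r₁ + r₂)/2 = 1.401×10¹² m.
At r₁: circular v_c1 = √(μ/r₁) = 39010 m/s; transfer-perihelion v_p = √[μ(2/r₁ − 1/a_t)] = 54310 m/s.
At r₂: circular v_c2 = √(μ/r₂) = 6992 m/s; transfer-aphelion v_a = √[μ(2/r₂ − 1/a_t)] = 1744 m/s.
Δv₂ = v_c2 − v_a = 5248 m/s.
= 5.248 km/s.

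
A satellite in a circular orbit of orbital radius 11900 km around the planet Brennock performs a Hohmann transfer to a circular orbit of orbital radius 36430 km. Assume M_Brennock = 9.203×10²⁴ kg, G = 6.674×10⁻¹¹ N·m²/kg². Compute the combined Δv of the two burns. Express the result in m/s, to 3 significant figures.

μ = GM = 6.674×10⁻¹¹ × 9.203×10²⁴ = 6.142×10¹⁴ m³/s².
r₁ = 11900 km = 1.190×10⁷ m.
r₂ = 36430 km = 3.643×10⁷ m.
Transfer ellipse a_t = (r₁ + r₂)/2 = 2.416×10⁷ m.
At r₁: circular v_c1 = √(μ/r₁) = 7184 m/s; transfer-periapsis v_p = √[μ(2/r₁ − 1/a_t)] = 8821 m/s.
Δv₁ = v_p − v_c1 = 1637 m/s.
At r₂: circular v_c2 = √(μ/r₂) = 4106 m/s; transfer-apoapsis v_a = √[μ(2/r₂ − 1/a_t)] = 2881 m/s.
Δv₂ = v_c2 − v_a = 1225 m/s.
Total Δv = Δv₁ + Δv₂ = 2861 m/s.

Δv_total ≈ 2860 m/s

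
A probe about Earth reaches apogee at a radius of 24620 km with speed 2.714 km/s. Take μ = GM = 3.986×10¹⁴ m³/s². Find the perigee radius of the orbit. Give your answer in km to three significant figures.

r_a = 2.462×10⁷ m.
Specific energy ε = v²/2 − μ/r = -1.251×10⁷ J/kg, so a = −μ/(2ε) = 1.593×10⁷ m.
The apsides satisfy r_p + r_a = 2a, so the perigee radius is 2a − r_a = 7.250×10⁶ m = 7249.7 km.

perigee radius ≈ 7250 km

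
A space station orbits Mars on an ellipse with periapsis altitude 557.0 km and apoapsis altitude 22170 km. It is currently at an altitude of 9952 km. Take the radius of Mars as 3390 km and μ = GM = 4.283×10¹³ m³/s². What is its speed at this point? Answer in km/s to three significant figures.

r_p = 3390 + 557.0 = 3947.0 km = 3.9470×10⁶ m.
r_a = 3390 + 22170 = 25560 km = 2.5560×10⁷ m.
r = 3390 + 9952 = 13342 km = 1.334×10⁷ m.
Semi-major axis a = (r_p + r_a)/2 = 14754 km = 1.475×10⁷ m.
Vis-viva: v² = μ(2/r − 1/a) = 4.283×10¹³ × (1.499×10⁻⁷ − 6.778×10⁻⁸) = 3.517×10⁶ m²/s².
v = 1875 m/s = 1.875 km/s.

v ≈ 1.88 km/s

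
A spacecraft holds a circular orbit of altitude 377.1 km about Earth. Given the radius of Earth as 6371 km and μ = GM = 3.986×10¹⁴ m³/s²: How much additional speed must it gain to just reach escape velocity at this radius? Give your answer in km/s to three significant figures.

Δv ≈ 3.18 km/s

r = 6371 + 377.1 = 6748.1 km = 6.7481×10⁶ m.
Circular speed v_c = √(μ/r) = 7686 m/s.
Escape speed v_esc = √(2μ/r) = √2 × v_c = 10870 m/s.
Δv = v_esc − v_c = 3183 m/s = 3.183 km/s.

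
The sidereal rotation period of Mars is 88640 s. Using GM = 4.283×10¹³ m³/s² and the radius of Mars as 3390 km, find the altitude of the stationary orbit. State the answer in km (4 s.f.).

A synchronous orbit has period T, so by Kepler's third law a = (μT²/4π²)^(1/3).
μT²/4π² = 4.283×10¹³ × (8.864×10⁴)² / 39.48 = 8.524×10²¹ m³.
a = 2.043×10⁷ m = 20428 km.
Altitude h = a − R = 20428 − 3390 = 17038 km.

h_sync ≈ 17040 km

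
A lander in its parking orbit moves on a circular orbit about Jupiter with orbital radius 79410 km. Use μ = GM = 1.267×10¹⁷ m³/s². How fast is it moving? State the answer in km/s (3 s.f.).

r = 79410 km = 7.941×10⁷ m.
For a circular orbit v = √(μ/r) = √(1.267×10¹⁷ / 7.941×10⁷) = √(1.596×10⁹) = 39940 m/s.
That is 39.94 km/s.

v ≈ 39.9 km/s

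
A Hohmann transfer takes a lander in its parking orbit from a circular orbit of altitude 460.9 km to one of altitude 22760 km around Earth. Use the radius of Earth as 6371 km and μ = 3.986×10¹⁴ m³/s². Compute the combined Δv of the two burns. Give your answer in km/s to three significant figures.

r₁ = 6371 + 460.9 = 6831.9 km = 6.8319×10⁶ m.
r₂ = 6371 + 22760 = 29131 km = 2.9131×10⁷ m.
Transfer ellipse a_t = (r₁ + r₂)/2 = 1.798×10⁷ m.
At r₁: circular v_c1 = √(μ/r₁) = 7638 m/s; transfer-perigee v_p = √[μ(2/r₁ − 1/a_t)] = 9722 m/s.
Δv₁ = v_p − v_c1 = 2084 m/s.
At r₂: circular v_c2 = √(μ/r₂) = 3699 m/s; transfer-apogee v_a = √[μ(2/r₂ − 1/a_t)] = 2280 m/s.
Δv₂ = v_c2 − v_a = 1419 m/s.
Total Δv = Δv₁ + Δv₂ = 3503 m/s = 3.503 km/s.

Δv_total ≈ 3.50 km/s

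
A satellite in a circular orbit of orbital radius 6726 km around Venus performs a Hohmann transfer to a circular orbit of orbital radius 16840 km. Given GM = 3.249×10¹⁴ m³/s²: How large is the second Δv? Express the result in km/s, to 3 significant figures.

Δv ≈ 1.07 km/s

r₁ = 6726 km = 6.726×10⁶ m.
r₂ = 16840 km = 1.684×10⁷ m.
Transfer ellipse a_t = (r₁ + r₂)/2 = 1.178×10⁷ m.
At r₁: circular v_c1 = √(μ/r₁) = 6950 m/s; transfer-periapsis v_p = √[μ(2/r₁ − 1/a_t)] = 8309 m/s.
At r₂: circular v_c2 = √(μ/r₂) = 4392 m/s; transfer-apoapsis v_a = √[μ(2/r₂ − 1/a_t)] = 3319 m/s.
Δv₂ = v_c2 − v_a = 1074 m/s.
= 1.074 km/s.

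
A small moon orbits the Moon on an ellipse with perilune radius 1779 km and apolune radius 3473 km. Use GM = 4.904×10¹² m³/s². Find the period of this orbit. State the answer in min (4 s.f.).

T ≈ 201.2 min

Semi-major axis a = (r_p + r_a)/2 = (1779.0 + 3473.0)/2 = 2626.0 km = 2.626×10⁶ m.
By Kepler's third law T = 2π√(a³/μ) = 2π × 1.922×10³ = 1.207×10⁴ s.
= 201.2 min.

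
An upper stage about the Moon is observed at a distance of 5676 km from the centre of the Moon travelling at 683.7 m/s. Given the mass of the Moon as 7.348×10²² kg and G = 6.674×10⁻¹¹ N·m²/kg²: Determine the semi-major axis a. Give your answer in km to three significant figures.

a ≈ 3890 km

μ = GM = 6.674×10⁻¹¹ × 7.348×10²² = 4.904×10¹² m³/s².
r = 5.676×10⁶ m.
Specific orbital energy ε = v²/2 − μ/r = (683.7)²/2 − 4.904×10¹²/5.676×10⁶ = -6.303×10⁵ J/kg.
Since ε = −μ/(2a), a = −μ/(2ε) = 3.890×10⁶ m = 3890.4 km.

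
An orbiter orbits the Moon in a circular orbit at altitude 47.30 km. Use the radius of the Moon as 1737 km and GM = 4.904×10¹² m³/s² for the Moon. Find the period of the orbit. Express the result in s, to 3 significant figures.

r = 1737 + 47.30 = 1784.3 km = 1.7843×10⁶ m.
Kepler's third law: T = 2π√(r³/μ) = 2π√((1.784×10⁶)³ / 4.904×10¹²).
r³/μ = 1.158×10⁶ s², so T = 2π × 1.076×10³ = 6.762×10³ s.

T ≈ 6760 s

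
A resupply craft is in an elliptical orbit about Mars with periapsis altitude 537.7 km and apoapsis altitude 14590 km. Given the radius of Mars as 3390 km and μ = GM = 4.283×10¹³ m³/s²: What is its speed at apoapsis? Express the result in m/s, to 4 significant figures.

v ≈ 924.2 m/s

r_p = 3390 + 537.7 = 3927.7 km = 3.9277×10⁶ m.
r_a = 3390 + 14590 = 17980 km = 1.7980×10⁷ m.
Semi-major axis a = (r_p + r_a)/2 = 10954 km = 1.095×10⁷ m.
Vis-viva: v² = μ(2/r − 1/a) = 4.283×10¹³ × (1.112×10⁻⁷ − 9.129×10⁻⁸) = 8.541×10⁵ m²/s².
v = 924.2 m/s.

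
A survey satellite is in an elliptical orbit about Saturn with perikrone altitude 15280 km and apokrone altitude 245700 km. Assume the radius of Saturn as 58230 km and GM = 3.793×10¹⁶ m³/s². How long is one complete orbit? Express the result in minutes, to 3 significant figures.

r_p = 58230 + 15280 = 73510 km = 7.3510×10⁷ m.
r_a = 58230 + 245700 = 303930 km = 3.0393×10⁸ m.
Semi-major axis a = (r_p + r_a)/2 = (73510 + 3.0393×10⁵)/2 = 1.8872×10⁵ km = 1.887×10⁸ m.
By Kepler's third law T = 2π√(a³/μ) = 2π × 1.331×10⁴ = 8.364×10⁴ s.
= 1394 minutes.

T ≈ 1390 minutes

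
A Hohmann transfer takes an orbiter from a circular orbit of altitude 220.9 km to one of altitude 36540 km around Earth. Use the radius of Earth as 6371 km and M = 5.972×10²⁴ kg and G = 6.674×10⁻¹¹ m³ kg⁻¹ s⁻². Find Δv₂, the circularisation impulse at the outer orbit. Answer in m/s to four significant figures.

μ = GM = 6.674×10⁻¹¹ × 5.972×10²⁴ = 3.986×10¹⁴ m³/s².
r₁ = 6371 + 220.9 = 6591.9 km = 6.5919×10⁶ m.
r₂ = 6371 + 36540 = 42911 km = 4.2911×10⁷ m.
Transfer ellipse a_t = (r₁ + r₂)/2 = 2.475×10⁷ m.
At r₁: circular v_c1 = √(μ/r₁) = 7776 m/s; transfer-perigee v_p = √[μ(2/r₁ − 1/a_t)] = 10240 m/s.
At r₂: circular v_c2 = √(μ/r₂) = 3048 m/s; transfer-apogee v_a = √[μ(2/r₂ − 1/a_t)] = 1573 m/s.
Δv₂ = v_c2 − v_a = 1475 m/s.

Δv ≈ 1475 m/s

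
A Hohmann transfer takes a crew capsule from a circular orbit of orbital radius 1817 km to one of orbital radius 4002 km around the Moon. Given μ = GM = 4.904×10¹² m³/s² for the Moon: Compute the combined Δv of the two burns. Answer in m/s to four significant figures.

Δv_total ≈ 516.1 m/s

r₁ = 1817 km = 1.817×10⁶ m.
r₂ = 4002 km = 4.002×10⁶ m.
Transfer ellipse a_t = (r₁ + r₂)/2 = 2.910×10⁶ m.
At r₁: circular v_c1 = √(μ/r₁) = 1643 m/s; transfer-perilune v_p = √[μ(2/r₁ − 1/a_t)] = 1927 m/s.
Δv₁ = v_p − v_c1 = 283.9 m/s.
At r₂: circular v_c2 = √(μ/r₂) = 1107 m/s; transfer-apolune v_a = √[μ(2/r₂ − 1/a_t)] = 874.8 m/s.
Δv₂ = v_c2 − v_a = 232.2 m/s.
Total Δv = Δv₁ + Δv₂ = 516.1 m/s.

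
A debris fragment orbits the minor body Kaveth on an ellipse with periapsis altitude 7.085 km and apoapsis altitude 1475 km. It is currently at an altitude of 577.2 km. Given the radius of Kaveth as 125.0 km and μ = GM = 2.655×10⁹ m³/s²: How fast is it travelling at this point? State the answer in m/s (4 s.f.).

v ≈ 67.05 m/s

r_p = 125.0 + 7.085 = 132.09 km = 1.3208×10⁵ m.
r_a = 125.0 + 1475 = 1600.0 km = 1.6000×10⁶ m.
r = 125.0 + 577.2 = 702.20 km = 7.022×10⁵ m.
Semi-major axis a = (r_p + r_a)/2 = 866.04 km = 8.660×10⁵ m.
Vis-viva: v² = μ(2/r − 1/a) = 2.655×10⁹ × (2.848×10⁻⁶ − 1.155×10⁻⁶) = 4.496×10³ m²/s².
v = 67.05 m/s.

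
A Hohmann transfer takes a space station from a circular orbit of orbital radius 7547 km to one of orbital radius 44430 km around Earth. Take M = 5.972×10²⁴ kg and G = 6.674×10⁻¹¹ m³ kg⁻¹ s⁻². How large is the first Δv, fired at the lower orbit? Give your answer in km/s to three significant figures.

Δv ≈ 2.23 km/s

μ = GM = 6.674×10⁻¹¹ × 5.972×10²⁴ = 3.986×10¹⁴ m³/s².
r₁ = 7547 km = 7.547×10⁶ m.
r₂ = 44430 km = 4.443×10⁷ m.
Transfer ellipse a_t = (r₁ + r₂)/2 = 2.599×10⁷ m.
At r₁: circular v_c1 = √(μ/r₁) = 7267 m/s; transfer-perigee v_p = √[μ(2/r₁ − 1/a_t)] = 9502 m/s.
Δv₁ = v_p − v_c1 = 2235 m/s.
= 2.235 km/s.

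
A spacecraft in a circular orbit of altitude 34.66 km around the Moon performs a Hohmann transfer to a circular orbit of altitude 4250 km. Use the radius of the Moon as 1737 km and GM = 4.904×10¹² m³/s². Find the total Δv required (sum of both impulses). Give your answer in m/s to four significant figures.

r₁ = 1737 + 34.66 = 1771.7 km = 1.7717×10⁶ m.
r₂ = 1737 + 4250 = 5987.0 km = 5.9870×10⁶ m.
Transfer ellipse a_t = (r₁ + r₂)/2 = 3.879×10⁶ m.
At r₁: circular v_c1 = √(μ/r₁) = 1664 m/s; transfer-perilune v_p = √[μ(2/r₁ − 1/a_t)] = 2067 m/s.
Δv₁ = v_p − v_c1 = 403.1 m/s.
At r₂: circular v_c2 = √(μ/r₂) = 905.0 m/s; transfer-apolune v_a = √[μ(2/r₂ − 1/a_t)] = 611.6 m/s.
Δv₂ = v_c2 − v_a = 293.4 m/s.
Total Δv = Δv₁ + Δv₂ = 696.5 m/s.

Δv_total ≈ 696.5 m/s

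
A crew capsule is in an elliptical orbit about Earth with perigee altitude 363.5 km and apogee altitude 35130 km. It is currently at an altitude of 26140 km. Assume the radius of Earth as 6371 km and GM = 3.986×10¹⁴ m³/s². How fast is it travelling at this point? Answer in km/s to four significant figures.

r_p = 6371 + 363.5 = 6734.5 km = 6.7345×10⁶ m.
r_a = 6371 + 35130 = 41501 km = 4.1501×10⁷ m.
r = 6371 + 26140 = 32511 km = 3.251×10⁷ m.
Semi-major axis a = (r_p + r_a)/2 = 24118 km = 2.412×10⁷ m.
Vis-viva: v² = μ(2/r − 1/a) = 3.986×10¹⁴ × (6.152×10⁻⁸ − 4.146×10⁻⁸) = 7.994×10⁶ m²/s².
v = 2827 m/s = 2.827 km/s.

v ≈ 2.827 km/s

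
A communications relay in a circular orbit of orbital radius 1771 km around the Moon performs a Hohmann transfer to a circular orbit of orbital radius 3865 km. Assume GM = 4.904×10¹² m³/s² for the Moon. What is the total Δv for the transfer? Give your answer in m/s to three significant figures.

Δv_total ≈ 518 m/s

r₁ = 1771 km = 1.771×10⁶ m.
r₂ = 3865 km = 3.865×10⁶ m.
Transfer ellipse a_t = (r₁ + r₂)/2 = 2.818×10⁶ m.
At r₁: circular v_c1 = √(μ/r₁) = 1664 m/s; transfer-perilune v_p = √[μ(2/r₁ − 1/a_t)] = 1949 m/s.
Δv₁ = v_p − v_c1 = 284.8 m/s.
At r₂: circular v_c2 = √(μ/r₂) = 1126 m/s; transfer-apolune v_a = √[μ(2/r₂ − 1/a_t)] = 893.0 m/s.
Δv₂ = v_c2 − v_a = 233.4 m/s.
Total Δv = Δv₁ + Δv₂ = 518.2 m/s.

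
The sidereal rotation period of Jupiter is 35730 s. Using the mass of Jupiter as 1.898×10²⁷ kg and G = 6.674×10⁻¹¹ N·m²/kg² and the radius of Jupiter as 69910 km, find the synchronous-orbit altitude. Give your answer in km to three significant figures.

μ = GM = 6.674×10⁻¹¹ × 1.898×10²⁷ = 1.267×10¹⁷ m³/s².
A synchronous orbit has period T, so by Kepler's third law a = (μT²/4π²)^(1/3).
μT²/4π² = 1.267×10¹⁷ × (3.573×10⁴)² / 39.48 = 4.096×10²⁴ m³.
a = 1.600×10⁸ m = 1.6000×10⁵ km.
Altitude h = a − R = 1.6000×10⁵ − 69910 = 90094 km.

h_sync ≈ 90100 km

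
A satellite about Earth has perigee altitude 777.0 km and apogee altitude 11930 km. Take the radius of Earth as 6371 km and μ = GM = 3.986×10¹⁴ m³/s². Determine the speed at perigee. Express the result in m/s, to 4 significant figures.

v ≈ 8956 m/s

r_p = 6371 + 777.0 = 7148.0 km = 7.1480×10⁶ m.
r_a = 6371 + 11930 = 18301 km = 1.8301×10⁷ m.
Semi-major axis a = (r_p + r_a)/2 = 12724 km = 1.272×10⁷ m.
Vis-viva: v² = μ(2/r − 1/a) = 3.986×10¹⁴ × (2.798×10⁻⁷ − 7.859×10⁻⁸) = 8.020×10⁷ m²/s².
v = 8956 m/s.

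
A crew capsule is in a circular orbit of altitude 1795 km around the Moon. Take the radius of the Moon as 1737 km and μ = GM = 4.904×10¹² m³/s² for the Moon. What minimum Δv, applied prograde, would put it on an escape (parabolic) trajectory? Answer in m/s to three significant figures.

r = 1737 + 1795 = 3532.0 km = 3.5320×10⁶ m.
Circular speed v_c = √(μ/r) = 1178 m/s.
Escape speed v_esc = √(2μ/r) = √2 × v_c = 1666 m/s.
Δv = v_esc − v_c = 488.1 m/s.

Δv ≈ 488 m/s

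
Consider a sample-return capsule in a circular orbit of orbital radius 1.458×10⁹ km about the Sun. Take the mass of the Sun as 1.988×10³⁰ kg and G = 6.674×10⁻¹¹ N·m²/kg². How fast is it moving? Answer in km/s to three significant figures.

μ = GM = 6.674×10⁻¹¹ × 1.988×10³⁰ = 1.327×10²⁰ m³/s².
r = 1.458×10⁹ km = 1.458×10¹² m.
For a circular orbit v = √(μ/r) = √(1.327×10²⁰ / 1.458×10¹²) = √(9.100×10⁷) = 9539 m/s.
That is 9.539 km/s.

v ≈ 9.54 km/s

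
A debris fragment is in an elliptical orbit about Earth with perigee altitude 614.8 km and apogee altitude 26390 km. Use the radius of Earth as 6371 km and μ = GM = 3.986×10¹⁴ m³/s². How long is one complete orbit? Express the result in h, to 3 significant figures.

T ≈ 7.74 h

r_p = 6371 + 614.8 = 6985.8 km = 6.9858×10⁶ m.
r_a = 6371 + 26390 = 32761 km = 3.2761×10⁷ m.
Semi-major axis a = (r_p + r_a)/2 = (6985.8 + 32761)/2 = 19873 km = 1.987×10⁷ m.
By Kepler's third law T = 2π√(a³/μ) = 2π × 4.438×10³ = 2.788×10⁴ s.
= 7.745 h.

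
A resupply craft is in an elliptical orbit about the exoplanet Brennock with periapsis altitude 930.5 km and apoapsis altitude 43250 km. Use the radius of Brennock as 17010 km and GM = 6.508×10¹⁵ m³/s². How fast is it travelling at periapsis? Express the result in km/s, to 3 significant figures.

v ≈ 23.6 km/s

r_p = 17010 + 930.5 = 17940 km = 1.7940×10⁷ m.
r_a = 17010 + 43250 = 60260 km = 6.0260×10⁷ m.
Semi-major axis a = (r_p + r_a)/2 = 39100 km = 3.910×10⁷ m.
Vis-viva: v² = μ(2/r − 1/a) = 6.508×10¹⁵ × (1.115×10⁻⁷ − 2.558×10⁻⁸) = 5.591×10⁸ m²/s².
v = 23640 m/s = 23.64 km/s.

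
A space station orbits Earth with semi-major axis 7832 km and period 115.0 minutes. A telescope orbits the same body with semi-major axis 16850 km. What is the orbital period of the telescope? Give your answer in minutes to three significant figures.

Kepler's third law: T² ∝ a³, so T₂ = T₁ (a₂/a₁)^(3/2).
a₂/a₁ = 2.151, (a₂/a₁)^(3/2) = 3.156.
T₂ = 115.0 × 3.156 = 362.9 minutes.

T₂ ≈ 363 minutes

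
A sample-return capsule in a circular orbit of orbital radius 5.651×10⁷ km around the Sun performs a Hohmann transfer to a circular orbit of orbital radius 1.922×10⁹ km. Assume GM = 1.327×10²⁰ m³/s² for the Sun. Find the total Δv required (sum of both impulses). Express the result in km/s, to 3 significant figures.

r₁ = 5.651×10⁷ km = 5.651×10¹⁰ m.
r₂ = 1.922×10⁹ km = 1.922×10¹² m.
Transfer ellipse a_t = (r₁ + r₂)/2 = 9.893×10¹¹ m.
At r₁: circular v_c1 = √(μ/r₁) = 48460 m/s; transfer-perihelion v_p = √[μ(2/r₁ − 1/a_t)] = 67550 m/s.
Δv₁ = v_p − v_c1 = 19090 m/s.
At r₂: circular v_c2 = √(μ/r₂) = 8309 m/s; transfer-aphelion v_a = √[μ(2/r₂ − 1/a_t)] = 1986 m/s.
Δv₂ = v_c2 − v_a = 6323 m/s.
Total Δv = Δv₁ + Δv₂ = 25410 m/s = 25.41 km/s.

Δv_total ≈ 25.4 km/s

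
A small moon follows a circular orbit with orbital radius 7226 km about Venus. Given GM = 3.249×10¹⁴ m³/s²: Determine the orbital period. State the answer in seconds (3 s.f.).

T ≈ 6770 seconds

r = 7226 km = 7.226×10⁶ m.
Kepler's third law: T = 2π√(r³/μ) = 2π√((7.226×10⁶)³ / 3.249×10¹⁴).
r³/μ = 1.161×10⁶ s², so T = 2π × 1.078×10³ = 6.771×10³ s.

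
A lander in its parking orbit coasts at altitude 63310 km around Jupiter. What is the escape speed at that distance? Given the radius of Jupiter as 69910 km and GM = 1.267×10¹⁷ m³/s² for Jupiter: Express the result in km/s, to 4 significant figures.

v_esc ≈ 43.61 km/s

r = 69910 + 63310 = 133220 km = 1.3322×10⁸ m.
Escape speed v_esc = √(2μ/r) = √(2 × 1.267×10¹⁷ / 1.332×10⁸) = √(1.902×10⁹) = 43610 m/s.
= 43.61 km/s.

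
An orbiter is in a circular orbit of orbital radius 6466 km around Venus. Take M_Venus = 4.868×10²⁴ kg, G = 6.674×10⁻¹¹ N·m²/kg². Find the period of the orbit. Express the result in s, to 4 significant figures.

T ≈ 5731 s

μ = GM = 6.674×10⁻¹¹ × 4.868×10²⁴ = 3.249×10¹⁴ m³/s².
r = 6466 km = 6.466×10⁶ m.
Kepler's third law: T = 2π√(r³/μ) = 2π√((6.466×10⁶)³ / 3.249×10¹⁴).
r³/μ = 8.321×10⁵ s², so T = 2π × 9.122×10² = 5.731×10³ s.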